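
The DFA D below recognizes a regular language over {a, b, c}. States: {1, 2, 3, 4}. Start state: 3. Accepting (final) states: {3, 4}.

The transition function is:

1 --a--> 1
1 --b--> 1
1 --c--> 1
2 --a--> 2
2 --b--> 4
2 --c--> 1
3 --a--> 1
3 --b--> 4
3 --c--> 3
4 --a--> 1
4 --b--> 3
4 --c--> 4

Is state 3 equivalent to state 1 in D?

No

Reachable states from the start: {1,3,4}. Unreachable: {2} — drop them.
Initial partition by acceptance: {3,4} | {1}.
Stable partition: {3,4} | {1} — 2 equivalence classes.
3 and 1 end up in different blocks, so they are distinguishable. For instance, the string 'ε' is accepted from only 3.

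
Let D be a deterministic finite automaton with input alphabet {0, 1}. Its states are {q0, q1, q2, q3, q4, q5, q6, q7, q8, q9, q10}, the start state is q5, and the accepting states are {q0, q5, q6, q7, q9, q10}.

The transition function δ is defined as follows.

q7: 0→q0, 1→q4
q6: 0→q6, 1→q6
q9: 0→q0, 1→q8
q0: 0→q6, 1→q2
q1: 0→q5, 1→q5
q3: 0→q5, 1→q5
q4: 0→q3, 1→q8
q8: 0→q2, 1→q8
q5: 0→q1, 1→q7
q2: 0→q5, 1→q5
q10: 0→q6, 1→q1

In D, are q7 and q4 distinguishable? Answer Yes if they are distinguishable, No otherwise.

States {q9,q10} cannot be reached from the start state, so discard them.
Start with accepting vs non-accepting: {q0,q5,q6,q7} | {q1,q2,q3,q4,q8}.
Split {q0,q5,q6,q7} by δ(·,0) → {q0,q6,q7} and {q5}.
Refine {q0,q6,q7} on symbol 1: members go to different blocks, giving {q0,q7} and {q6}.
Refine {q0,q7} on symbol 0: members go to different blocks, giving {q0} and {q7}.
Refine {q1,q2,q3,q4,q8} on symbol 0: members go to different blocks, giving {q1,q2,q3} and {q4,q8}.
The partition is now stable with 6 blocks: {q0} | {q1,q2,q3} | {q5} | {q6} | {q7} | {q4,q8}.
q7 and q4 end up in different blocks, so they are distinguishable. For instance, the string 'ε' is accepted from only q7.

Yes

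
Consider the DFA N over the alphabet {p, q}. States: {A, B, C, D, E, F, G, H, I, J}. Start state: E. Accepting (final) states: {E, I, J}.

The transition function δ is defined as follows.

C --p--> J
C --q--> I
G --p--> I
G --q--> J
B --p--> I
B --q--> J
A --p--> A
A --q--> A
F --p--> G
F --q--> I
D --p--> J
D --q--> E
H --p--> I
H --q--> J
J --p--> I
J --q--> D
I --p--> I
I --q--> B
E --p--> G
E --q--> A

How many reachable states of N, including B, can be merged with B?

2

First remove the unreachable states {C,F,H}; 7 states remain.
Start with accepting vs non-accepting: {E,I,J} | {A,B,D,G}.
On input p, block {E,I,J} splits into {I,J} and {E}.
Split {A,B,D,G} by δ(·,p) → {B,D,G} and {A}.
Split {B,D,G} by δ(·,q) → {B,G} and {D}.
Refine {I,J} on symbol q: members go to different blocks, giving {I} and {J}.
No further refinement is possible. Final partition (6 blocks): {I} | {B,G} | {E} | {A} | {D} | {J}.
The equivalence class containing B is {B,G}, of size 2.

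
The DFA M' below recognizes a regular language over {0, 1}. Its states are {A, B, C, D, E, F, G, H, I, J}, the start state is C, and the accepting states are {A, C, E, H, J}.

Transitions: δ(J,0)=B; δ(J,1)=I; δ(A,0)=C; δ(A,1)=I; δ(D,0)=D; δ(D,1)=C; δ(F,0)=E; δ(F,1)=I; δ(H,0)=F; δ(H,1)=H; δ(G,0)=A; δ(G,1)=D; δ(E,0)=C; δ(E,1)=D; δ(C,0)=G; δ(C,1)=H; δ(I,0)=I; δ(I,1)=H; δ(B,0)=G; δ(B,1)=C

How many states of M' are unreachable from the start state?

BFS from C reaches {A, C, D, E, F, G, H, I}; the 2 state(s) B, J are never visited.

2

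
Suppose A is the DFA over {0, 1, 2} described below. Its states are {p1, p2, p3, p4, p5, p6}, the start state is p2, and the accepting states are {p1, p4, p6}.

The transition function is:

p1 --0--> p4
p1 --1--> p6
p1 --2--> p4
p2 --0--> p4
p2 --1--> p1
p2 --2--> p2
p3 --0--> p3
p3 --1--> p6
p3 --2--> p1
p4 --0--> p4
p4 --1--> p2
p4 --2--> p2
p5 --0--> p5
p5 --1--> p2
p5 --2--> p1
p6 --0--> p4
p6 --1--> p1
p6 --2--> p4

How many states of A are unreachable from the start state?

Starting at p2 and following transitions, the reachable set is {p1, p2, p4, p6}. That leaves p3, p5 unreachable — 2 in total.

2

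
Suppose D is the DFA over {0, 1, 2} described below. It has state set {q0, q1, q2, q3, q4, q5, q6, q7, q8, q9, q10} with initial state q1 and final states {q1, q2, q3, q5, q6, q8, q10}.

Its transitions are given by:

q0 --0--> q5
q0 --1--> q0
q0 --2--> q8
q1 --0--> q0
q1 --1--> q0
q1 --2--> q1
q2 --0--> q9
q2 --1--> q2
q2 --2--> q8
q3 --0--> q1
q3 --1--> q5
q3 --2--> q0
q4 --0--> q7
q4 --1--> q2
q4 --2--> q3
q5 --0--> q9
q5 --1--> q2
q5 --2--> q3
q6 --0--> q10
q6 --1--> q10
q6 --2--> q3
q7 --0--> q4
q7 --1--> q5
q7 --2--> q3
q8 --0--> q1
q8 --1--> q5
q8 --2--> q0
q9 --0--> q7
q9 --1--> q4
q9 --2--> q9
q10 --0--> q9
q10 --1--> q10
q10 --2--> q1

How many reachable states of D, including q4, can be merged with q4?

2

First remove the unreachable states {q6,q10}; 9 states remain.
Initial partition by acceptance: {q1,q2,q3,q5,q8} | {q0,q4,q7,q9}.
Split {q1,q2,q3,q5,q8} by δ(·,0) → {q1,q2,q5} and {q3,q8}.
Refine {q1,q2,q5} on symbol 1: members go to different blocks, giving {q2,q5} and {q1}.
On input 0, block {q0,q4,q7,q9} splits into {q4,q7,q9} and {q0}.
On input 1, block {q4,q7,q9} splits into {q4,q7} and {q9}.
The partition is now stable with 6 blocks: {q2,q5} | {q4,q7} | {q3,q8} | {q1} | {q0} | {q9}.
The equivalence class containing q4 is {q4,q7}, of size 2.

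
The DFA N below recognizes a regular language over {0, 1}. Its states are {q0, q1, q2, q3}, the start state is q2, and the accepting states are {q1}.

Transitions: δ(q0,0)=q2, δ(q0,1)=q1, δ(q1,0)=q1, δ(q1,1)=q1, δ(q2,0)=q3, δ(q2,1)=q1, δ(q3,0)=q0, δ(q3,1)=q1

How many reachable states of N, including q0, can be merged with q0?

Start with accepting vs non-accepting: {q1} | {q0,q2,q3}.
Stable partition: {q1} | {q0,q2,q3} — 2 equivalence classes.
The equivalence class containing q0 is {q0,q2,q3}, of size 3.

3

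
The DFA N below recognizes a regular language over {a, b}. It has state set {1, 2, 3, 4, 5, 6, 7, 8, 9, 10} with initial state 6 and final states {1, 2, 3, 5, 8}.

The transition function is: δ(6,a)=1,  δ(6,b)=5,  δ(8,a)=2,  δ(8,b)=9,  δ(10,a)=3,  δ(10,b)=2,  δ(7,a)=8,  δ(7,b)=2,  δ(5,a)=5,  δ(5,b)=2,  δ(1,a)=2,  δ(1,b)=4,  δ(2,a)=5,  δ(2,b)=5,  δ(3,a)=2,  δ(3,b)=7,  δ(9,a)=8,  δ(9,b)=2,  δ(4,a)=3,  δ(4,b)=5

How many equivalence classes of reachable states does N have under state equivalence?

3

Reachable states from the start: {1,2,3,4,5,6,7,8,9}. Unreachable: {10} — drop them.
P0 = {1,2,3,5,8} | {4,6,7,9}.
On input b, block {1,2,3,5,8} splits into {1,3,8} and {2,5}.
Stable partition: {1,3,8} | {4,6,7,9} | {2,5} — 3 equivalence classes.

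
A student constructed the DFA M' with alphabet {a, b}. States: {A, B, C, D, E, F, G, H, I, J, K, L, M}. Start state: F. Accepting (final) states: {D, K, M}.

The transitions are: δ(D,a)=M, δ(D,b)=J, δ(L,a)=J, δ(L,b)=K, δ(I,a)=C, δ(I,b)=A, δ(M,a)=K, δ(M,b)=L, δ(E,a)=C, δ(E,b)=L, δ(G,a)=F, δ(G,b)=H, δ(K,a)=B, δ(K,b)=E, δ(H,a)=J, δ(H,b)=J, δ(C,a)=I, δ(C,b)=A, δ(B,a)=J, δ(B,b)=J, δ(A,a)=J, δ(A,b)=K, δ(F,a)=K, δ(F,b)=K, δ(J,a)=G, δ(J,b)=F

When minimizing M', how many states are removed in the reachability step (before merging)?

2

BFS from F reaches {A, B, C, E, F, G, H, I, J, K, L}; the 2 state(s) D, M are never visited.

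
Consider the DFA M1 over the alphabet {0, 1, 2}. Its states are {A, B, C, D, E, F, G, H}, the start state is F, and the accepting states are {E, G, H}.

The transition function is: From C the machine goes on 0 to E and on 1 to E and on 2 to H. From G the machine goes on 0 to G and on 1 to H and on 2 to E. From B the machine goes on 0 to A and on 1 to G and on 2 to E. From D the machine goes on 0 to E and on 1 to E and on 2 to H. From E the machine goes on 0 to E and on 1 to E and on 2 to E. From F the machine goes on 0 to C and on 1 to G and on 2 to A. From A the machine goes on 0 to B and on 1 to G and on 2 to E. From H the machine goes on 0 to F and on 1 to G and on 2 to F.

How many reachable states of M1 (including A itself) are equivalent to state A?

2

First remove the unreachable states {D}; 7 states remain.
P0 = {E,G,H} | {A,B,C,F}.
Split {E,G,H} by δ(·,0) → {E,G} and {H}.
On input 1, block {E,G} splits into {E} and {G}.
Refine {A,B,C,F} on symbol 0: members go to different blocks, giving {A,B,F} and {C}.
Split {A,B,F} by δ(·,0) → {A,B} and {F}.
The partition is now stable with 6 blocks: {E} | {A,B} | {H} | {G} | {C} | {F}.
State A belongs to the block {A,B}, which has 2 states.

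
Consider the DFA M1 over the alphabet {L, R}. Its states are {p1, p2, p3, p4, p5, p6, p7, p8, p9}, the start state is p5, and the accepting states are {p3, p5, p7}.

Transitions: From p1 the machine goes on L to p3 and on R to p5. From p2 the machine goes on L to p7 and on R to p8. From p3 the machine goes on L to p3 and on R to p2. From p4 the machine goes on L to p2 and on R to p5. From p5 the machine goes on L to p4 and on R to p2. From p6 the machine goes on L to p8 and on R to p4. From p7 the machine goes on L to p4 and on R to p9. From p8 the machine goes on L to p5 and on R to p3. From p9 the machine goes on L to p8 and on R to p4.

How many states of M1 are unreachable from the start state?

2

No path from p5 leads to p1, p6; the other 7 states are all reachable.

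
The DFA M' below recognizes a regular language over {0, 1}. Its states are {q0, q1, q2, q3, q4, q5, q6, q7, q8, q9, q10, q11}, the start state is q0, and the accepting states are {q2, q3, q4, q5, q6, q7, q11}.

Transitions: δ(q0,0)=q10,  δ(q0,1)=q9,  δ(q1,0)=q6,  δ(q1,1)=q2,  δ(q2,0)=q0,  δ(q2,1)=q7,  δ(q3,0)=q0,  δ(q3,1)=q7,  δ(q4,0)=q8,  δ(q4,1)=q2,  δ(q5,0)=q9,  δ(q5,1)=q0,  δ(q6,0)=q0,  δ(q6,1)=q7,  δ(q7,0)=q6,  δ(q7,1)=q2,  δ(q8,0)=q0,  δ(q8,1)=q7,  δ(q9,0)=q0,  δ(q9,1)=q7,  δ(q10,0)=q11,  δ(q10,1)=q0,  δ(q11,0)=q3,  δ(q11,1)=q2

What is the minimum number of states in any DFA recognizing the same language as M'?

5

Reachable states from the start: {q0,q2,q3,q6,q7,q9,q10,q11}. Unreachable: {q1,q4,q5,q8} — drop them.
Initial partition by acceptance: {q2,q3,q6,q7,q11} | {q0,q9,q10}.
Refine {q2,q3,q6,q7,q11} on symbol 0: members go to different blocks, giving {q2,q3,q6} and {q7,q11}.
On input 0, block {q0,q9,q10} splits into {q0,q9} and {q10}.
Split {q0,q9} by δ(·,0) → {q0} and {q9}.
No further refinement is possible. Final partition (5 blocks): {q2,q3,q6} | {q0} | {q7,q11} | {q10} | {q9}.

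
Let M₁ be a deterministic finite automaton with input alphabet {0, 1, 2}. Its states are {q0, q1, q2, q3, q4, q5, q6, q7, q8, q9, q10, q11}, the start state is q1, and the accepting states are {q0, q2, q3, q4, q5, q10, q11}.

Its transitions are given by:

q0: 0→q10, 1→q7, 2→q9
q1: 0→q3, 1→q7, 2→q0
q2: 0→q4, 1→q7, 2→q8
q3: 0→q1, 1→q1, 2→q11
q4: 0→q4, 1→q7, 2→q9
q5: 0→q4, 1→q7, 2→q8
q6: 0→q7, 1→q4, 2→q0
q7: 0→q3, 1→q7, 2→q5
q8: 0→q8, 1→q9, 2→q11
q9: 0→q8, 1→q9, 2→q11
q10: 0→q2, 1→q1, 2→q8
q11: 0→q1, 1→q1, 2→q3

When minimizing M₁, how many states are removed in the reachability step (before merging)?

1

No path from q1 leads to q6; the other 11 states are all reachable.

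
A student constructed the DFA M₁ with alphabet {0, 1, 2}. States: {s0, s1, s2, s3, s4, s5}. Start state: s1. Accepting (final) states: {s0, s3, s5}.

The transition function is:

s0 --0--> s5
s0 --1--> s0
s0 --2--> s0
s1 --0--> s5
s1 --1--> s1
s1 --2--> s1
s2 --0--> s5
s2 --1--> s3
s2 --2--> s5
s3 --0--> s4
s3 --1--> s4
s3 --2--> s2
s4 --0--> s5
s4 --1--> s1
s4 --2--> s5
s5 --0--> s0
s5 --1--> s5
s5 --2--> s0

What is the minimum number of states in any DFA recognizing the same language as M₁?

2

Reachable states from the start: {s0,s1,s5}. Unreachable: {s2,s3,s4} — drop them.
P0 = {s0,s5} | {s1}.
No further refinement is possible. Final partition (2 blocks): {s0,s5} | {s1}.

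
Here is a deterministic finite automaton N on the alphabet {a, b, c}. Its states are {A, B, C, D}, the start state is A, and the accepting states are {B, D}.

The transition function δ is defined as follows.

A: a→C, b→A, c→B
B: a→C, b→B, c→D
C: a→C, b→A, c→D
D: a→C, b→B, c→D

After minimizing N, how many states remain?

Every state is reachable, so we keep all 4.
P0 = {B,D} | {A,C}.
Stable partition: {B,D} | {A,C} — 2 equivalence classes.

2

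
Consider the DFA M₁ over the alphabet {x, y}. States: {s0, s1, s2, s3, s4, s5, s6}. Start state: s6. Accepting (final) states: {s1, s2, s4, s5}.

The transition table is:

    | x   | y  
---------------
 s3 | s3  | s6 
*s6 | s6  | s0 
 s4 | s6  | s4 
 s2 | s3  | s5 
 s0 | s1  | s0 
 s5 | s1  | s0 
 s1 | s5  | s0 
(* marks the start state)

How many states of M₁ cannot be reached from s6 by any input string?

BFS from s6 reaches {s0, s1, s5, s6}; the 3 state(s) s2, s3, s4 are never visited.

3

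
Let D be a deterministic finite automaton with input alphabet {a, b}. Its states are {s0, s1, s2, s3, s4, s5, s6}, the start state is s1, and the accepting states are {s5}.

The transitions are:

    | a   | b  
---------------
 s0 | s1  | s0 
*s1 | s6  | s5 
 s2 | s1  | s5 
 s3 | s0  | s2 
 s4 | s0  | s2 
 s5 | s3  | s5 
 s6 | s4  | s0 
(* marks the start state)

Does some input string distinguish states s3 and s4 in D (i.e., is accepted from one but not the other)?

No

Initial partition by acceptance: {s5} | {s0,s1,s2,s3,s4,s6}.
On input b, block {s0,s1,s2,s3,s4,s6} splits into {s0,s3,s4,s6} and {s1,s2}.
On input a, block {s0,s3,s4,s6} splits into {s3,s4,s6} and {s0}.
Refine {s3,s4,s6} on symbol a: members go to different blocks, giving {s3,s4} and {s6}.
Refine {s1,s2} on symbol a: members go to different blocks, giving {s1} and {s2}.
Stable partition: {s5} | {s3,s4} | {s1} | {s0} | {s6} | {s2} — 6 equivalence classes.
s3 and s4 lie in the same block of the stable partition, so they are equivalent — no string distinguishes them.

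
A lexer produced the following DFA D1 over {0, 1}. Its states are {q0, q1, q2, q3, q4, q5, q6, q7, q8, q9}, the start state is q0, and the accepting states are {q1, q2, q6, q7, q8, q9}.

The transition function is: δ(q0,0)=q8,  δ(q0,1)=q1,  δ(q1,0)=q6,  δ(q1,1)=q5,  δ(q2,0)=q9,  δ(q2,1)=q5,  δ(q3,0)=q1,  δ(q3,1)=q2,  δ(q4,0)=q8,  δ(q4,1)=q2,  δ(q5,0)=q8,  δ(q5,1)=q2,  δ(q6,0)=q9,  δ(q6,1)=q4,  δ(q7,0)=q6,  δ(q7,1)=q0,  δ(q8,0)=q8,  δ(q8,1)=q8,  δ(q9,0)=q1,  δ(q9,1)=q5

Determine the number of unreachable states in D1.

Starting at q0 and following transitions, the reachable set is {q0, q1, q2, q4, q5, q6, q8, q9}. That leaves q3, q7 unreachable — 2 in total.

2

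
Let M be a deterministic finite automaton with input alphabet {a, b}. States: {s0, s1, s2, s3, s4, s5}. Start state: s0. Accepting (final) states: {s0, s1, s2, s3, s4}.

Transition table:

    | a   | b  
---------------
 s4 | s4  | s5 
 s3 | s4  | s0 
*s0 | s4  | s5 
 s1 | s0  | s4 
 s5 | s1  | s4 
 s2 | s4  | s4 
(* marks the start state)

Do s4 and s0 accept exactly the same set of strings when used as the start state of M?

Reachable states from the start: {s0,s1,s4,s5}. Unreachable: {s2,s3} — drop them.
Initial partition by acceptance: {s0,s1,s4} | {s5}.
Refine {s0,s1,s4} on symbol b: members go to different blocks, giving {s0,s4} and {s1}.
The partition is now stable with 3 blocks: {s0,s4} | {s5} | {s1}.
s4 and s0 lie in the same block of the stable partition, so they are equivalent — no string distinguishes them.

Yes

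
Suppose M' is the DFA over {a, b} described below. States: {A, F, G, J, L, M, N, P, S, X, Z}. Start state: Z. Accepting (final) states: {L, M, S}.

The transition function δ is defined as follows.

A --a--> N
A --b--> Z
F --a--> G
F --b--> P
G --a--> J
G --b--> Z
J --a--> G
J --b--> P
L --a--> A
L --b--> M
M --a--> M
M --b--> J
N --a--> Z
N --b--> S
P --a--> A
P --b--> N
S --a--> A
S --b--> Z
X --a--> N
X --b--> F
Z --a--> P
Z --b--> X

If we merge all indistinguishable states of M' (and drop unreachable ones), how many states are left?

8

First remove the unreachable states {L,M}; 9 states remain.
Initial partition by acceptance: {S} | {A,F,G,J,N,P,X,Z}.
Split {A,F,G,J,N,P,X,Z} by δ(·,b) → {A,F,G,J,P,X,Z} and {N}.
Split {A,F,G,J,P,X,Z} by δ(·,a) → {F,G,J,P,Z} and {A,X}.
Refine {F,G,J,P,Z} on symbol a: members go to different blocks, giving {F,G,J,Z} and {P}.
On input a, block {F,G,J,Z} splits into {F,G,J} and {Z}.
Split {F,G,J} by δ(·,b) → {F,J} and {G}.
Refine {A,X} on symbol b: members go to different blocks, giving {A} and {X}.
Stable partition: {S} | {F,J} | {N} | {A} | {P} | {Z} | {G} | {X} — 8 equivalence classes.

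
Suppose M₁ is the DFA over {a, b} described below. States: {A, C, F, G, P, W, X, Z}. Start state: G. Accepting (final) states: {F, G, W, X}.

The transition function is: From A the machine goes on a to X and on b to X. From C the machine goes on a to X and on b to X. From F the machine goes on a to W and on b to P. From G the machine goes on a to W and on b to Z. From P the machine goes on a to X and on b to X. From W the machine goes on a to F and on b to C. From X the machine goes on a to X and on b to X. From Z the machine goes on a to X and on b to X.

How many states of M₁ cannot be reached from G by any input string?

1

Starting at G and following transitions, the reachable set is {C, F, G, P, W, X, Z}. That leaves A unreachable — 1 in total.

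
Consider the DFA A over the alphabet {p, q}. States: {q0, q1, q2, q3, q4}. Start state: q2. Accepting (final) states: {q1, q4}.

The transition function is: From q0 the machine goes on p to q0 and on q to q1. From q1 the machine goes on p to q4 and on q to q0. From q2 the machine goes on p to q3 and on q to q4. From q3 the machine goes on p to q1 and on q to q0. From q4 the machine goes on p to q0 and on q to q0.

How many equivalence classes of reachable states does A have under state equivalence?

All states are reachable from the start state.
Initial partition by acceptance: {q1,q4} | {q0,q2,q3}.
Split {q1,q4} by δ(·,p) → {q1} and {q4}.
Split {q0,q2,q3} by δ(·,p) → {q0,q2} and {q3}.
Split {q0,q2} by δ(·,p) → {q0} and {q2}.
The partition is now stable with 5 blocks: {q1} | {q0} | {q4} | {q3} | {q2}.

5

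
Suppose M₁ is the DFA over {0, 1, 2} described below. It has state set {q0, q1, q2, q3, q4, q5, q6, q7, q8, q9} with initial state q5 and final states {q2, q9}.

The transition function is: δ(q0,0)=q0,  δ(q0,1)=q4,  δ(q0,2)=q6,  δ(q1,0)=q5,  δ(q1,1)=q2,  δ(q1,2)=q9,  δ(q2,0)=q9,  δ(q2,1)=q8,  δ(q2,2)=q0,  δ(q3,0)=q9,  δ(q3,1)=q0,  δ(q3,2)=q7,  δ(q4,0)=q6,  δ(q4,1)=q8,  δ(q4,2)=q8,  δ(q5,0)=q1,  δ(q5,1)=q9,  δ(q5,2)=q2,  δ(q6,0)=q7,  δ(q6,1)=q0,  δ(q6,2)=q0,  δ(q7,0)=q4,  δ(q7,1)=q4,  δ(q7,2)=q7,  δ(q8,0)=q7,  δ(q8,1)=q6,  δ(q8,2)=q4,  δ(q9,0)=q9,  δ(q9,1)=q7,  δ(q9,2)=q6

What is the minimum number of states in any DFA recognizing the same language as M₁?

Reachable states from the start: {q0,q1,q2,q4,q5,q6,q7,q8,q9}. Unreachable: {q3} — drop them.
P0 = {q2,q9} | {q0,q1,q4,q5,q6,q7,q8}.
Refine {q0,q1,q4,q5,q6,q7,q8} on symbol 1: members go to different blocks, giving {q0,q4,q6,q7,q8} and {q1,q5}.
Stable partition: {q2,q9} | {q0,q4,q6,q7,q8} | {q1,q5} — 3 equivalence classes.

3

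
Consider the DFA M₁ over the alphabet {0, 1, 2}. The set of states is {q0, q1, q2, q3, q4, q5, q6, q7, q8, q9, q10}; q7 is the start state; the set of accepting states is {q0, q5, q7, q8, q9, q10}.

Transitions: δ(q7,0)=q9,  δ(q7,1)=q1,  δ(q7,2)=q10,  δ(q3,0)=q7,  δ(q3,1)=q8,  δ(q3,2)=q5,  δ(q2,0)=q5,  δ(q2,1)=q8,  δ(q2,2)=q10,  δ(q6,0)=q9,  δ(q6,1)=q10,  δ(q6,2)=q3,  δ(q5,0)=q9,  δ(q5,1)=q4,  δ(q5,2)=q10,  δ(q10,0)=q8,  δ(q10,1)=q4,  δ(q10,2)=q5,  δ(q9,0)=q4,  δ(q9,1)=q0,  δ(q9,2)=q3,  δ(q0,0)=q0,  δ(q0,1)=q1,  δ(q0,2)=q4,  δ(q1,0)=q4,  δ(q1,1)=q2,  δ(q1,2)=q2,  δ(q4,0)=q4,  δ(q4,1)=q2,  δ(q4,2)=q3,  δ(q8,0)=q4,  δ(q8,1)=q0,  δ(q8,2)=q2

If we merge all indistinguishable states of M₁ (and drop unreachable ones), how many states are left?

States {q6} cannot be reached from the start state, so discard them.
P0 = {q0,q5,q7,q8,q9,q10} | {q1,q2,q3,q4}.
Split {q0,q5,q7,q8,q9,q10} by δ(·,0) → {q0,q5,q7,q10} and {q8,q9}.
Refine {q0,q5,q7,q10} on symbol 0: members go to different blocks, giving {q5,q7,q10} and {q0}.
On input 0, block {q1,q2,q3,q4} splits into {q1,q4} and {q2,q3}.
The partition is now stable with 5 blocks: {q5,q7,q10} | {q1,q4} | {q8,q9} | {q0} | {q2,q3}.

5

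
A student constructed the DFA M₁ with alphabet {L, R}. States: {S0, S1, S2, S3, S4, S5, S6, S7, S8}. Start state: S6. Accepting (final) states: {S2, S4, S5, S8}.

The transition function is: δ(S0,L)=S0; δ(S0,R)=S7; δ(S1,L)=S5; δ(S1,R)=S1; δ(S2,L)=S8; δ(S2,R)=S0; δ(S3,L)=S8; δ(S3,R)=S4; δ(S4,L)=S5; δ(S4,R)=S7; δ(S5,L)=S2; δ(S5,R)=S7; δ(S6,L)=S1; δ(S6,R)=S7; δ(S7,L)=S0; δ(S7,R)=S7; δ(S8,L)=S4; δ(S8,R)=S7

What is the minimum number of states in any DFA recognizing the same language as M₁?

4

First remove the unreachable states {S3}; 8 states remain.
P0 = {S2,S4,S5,S8} | {S0,S1,S6,S7}.
Refine {S0,S1,S6,S7} on symbol L: members go to different blocks, giving {S0,S6,S7} and {S1}.
On input L, block {S0,S6,S7} splits into {S0,S7} and {S6}.
The partition is now stable with 4 blocks: {S2,S4,S5,S8} | {S0,S7} | {S1} | {S6}.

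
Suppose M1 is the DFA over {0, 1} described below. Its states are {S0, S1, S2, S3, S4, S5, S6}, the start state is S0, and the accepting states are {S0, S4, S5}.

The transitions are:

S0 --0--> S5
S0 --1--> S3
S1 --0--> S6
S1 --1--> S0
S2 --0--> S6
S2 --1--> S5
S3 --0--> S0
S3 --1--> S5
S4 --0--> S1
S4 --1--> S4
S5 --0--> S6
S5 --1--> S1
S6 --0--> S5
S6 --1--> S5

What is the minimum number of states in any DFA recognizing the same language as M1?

First remove the unreachable states {S2,S4}; 5 states remain.
P0 = {S0,S5} | {S1,S3,S6}.
Split {S0,S5} by δ(·,0) → {S0} and {S5}.
On input 0, block {S1,S3,S6} splits into {S1} and {S3} and {S6}.
Stable partition: {S0} | {S1} | {S5} | {S3} | {S6} — 5 equivalence classes.

5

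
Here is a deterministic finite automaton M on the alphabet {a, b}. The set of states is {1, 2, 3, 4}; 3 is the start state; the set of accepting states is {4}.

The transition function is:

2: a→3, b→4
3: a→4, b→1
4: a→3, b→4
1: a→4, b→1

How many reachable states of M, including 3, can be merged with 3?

2

Reachable states from the start: {1,3,4}. Unreachable: {2} — drop them.
Start with accepting vs non-accepting: {4} | {1,3}.
No further refinement is possible. Final partition (2 blocks): {4} | {1,3}.
The equivalence class containing 3 is {1,3}, of size 2.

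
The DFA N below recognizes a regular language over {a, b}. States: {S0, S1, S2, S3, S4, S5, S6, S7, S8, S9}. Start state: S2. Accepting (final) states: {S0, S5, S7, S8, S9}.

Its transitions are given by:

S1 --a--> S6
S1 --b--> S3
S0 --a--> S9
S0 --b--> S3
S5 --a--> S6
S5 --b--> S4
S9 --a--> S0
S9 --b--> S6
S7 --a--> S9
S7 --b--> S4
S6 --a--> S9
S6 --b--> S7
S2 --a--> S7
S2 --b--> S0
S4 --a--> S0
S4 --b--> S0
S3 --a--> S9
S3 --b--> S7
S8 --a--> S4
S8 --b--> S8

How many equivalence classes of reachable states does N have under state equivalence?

2

States {S1,S5,S8} cannot be reached from the start state, so discard them.
P0 = {S0,S7,S9} | {S2,S3,S4,S6}.
Stable partition: {S0,S7,S9} | {S2,S3,S4,S6} — 2 equivalence classes.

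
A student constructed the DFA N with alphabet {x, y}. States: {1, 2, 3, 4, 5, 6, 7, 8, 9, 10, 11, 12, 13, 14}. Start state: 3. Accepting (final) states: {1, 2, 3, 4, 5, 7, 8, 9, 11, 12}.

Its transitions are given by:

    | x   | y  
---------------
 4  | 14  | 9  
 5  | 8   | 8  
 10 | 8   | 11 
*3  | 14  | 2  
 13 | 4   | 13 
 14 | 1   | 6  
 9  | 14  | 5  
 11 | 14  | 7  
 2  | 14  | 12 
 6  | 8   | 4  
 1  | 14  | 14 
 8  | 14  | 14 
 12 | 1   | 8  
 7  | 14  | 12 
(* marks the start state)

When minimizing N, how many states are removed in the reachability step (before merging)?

Starting at 3 and following transitions, the reachable set is {1, 2, 3, 4, 5, 6, 8, 9, 12, 14}. That leaves 7, 10, 11, 13 unreachable — 4 in total.

4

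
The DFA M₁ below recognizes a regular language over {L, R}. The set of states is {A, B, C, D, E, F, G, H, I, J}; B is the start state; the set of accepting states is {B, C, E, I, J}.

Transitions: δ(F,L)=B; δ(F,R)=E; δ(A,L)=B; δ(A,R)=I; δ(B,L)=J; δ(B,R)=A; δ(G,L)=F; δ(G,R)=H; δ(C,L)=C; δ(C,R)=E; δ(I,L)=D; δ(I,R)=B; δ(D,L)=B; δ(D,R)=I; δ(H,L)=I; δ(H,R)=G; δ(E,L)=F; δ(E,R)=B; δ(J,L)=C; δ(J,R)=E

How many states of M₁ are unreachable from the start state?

2

BFS from B reaches {A, B, C, D, E, F, I, J}; the 2 state(s) G, H are never visited.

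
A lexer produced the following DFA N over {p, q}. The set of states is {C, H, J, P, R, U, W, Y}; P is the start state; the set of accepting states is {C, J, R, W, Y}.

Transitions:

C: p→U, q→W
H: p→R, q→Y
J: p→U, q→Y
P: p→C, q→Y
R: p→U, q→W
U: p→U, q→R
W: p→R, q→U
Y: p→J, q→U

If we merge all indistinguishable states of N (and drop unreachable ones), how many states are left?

Reachable states from the start: {C,J,P,R,U,W,Y}. Unreachable: {H} — drop them.
Start with accepting vs non-accepting: {C,J,R,W,Y} | {P,U}.
Split {C,J,R,W,Y} by δ(·,p) → {C,J,R} and {W,Y}.
Split {P,U} by δ(·,p) → {P} and {U}.
No further refinement is possible. Final partition (4 blocks): {C,J,R} | {P} | {W,Y} | {U}.

4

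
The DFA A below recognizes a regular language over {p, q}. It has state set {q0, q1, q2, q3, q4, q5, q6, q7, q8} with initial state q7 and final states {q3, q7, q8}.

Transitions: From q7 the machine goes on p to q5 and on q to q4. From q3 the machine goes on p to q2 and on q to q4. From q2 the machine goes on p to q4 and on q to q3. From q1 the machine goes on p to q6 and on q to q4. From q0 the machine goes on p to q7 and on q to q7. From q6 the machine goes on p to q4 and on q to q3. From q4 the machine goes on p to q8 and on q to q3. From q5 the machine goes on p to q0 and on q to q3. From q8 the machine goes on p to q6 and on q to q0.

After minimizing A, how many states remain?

States {q1} cannot be reached from the start state, so discard them.
Start with accepting vs non-accepting: {q3,q7,q8} | {q0,q2,q4,q5,q6}.
Split {q0,q2,q4,q5,q6} by δ(·,p) → {q2,q5,q6} and {q0,q4}.
Stable partition: {q3,q7,q8} | {q2,q5,q6} | {q0,q4} — 3 equivalence classes.

3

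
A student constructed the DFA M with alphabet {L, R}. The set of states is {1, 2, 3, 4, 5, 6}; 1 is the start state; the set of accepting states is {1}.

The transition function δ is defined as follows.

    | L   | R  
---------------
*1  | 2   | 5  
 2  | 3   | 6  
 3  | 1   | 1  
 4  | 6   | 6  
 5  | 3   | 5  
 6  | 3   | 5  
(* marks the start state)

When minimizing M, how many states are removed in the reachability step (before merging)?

No path from 1 leads to 4; the other 5 states are all reachable.

1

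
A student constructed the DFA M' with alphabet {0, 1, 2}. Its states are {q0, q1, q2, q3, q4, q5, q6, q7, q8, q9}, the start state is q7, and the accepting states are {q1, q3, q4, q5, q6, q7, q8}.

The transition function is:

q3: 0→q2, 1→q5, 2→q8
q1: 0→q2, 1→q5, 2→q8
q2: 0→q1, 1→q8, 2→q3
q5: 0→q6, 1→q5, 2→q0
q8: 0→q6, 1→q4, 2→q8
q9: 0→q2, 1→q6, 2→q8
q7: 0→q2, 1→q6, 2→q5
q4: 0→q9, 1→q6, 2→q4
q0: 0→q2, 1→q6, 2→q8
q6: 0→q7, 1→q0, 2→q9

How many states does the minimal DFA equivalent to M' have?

All states are reachable from the start state.
Initial partition by acceptance: {q1,q3,q4,q5,q6,q7,q8} | {q0,q2,q9}.
Refine {q1,q3,q4,q5,q6,q7,q8} on symbol 0: members go to different blocks, giving {q1,q3,q4,q7} and {q5,q6,q8}.
Split {q1,q3,q4,q7} by δ(·,2) → {q1,q3,q7} and {q4}.
Split {q0,q2,q9} by δ(·,0) → {q0,q9} and {q2}.
Refine {q5,q6,q8} on symbol 0: members go to different blocks, giving {q5,q8} and {q6}.
Refine {q1,q3,q7} on symbol 1: members go to different blocks, giving {q1,q3} and {q7}.
On input 1, block {q5,q8} splits into {q5} and {q8}.
Stable partition: {q1,q3} | {q0,q9} | {q5} | {q4} | {q2} | {q6} | {q7} | {q8} — 8 equivalence classes.

8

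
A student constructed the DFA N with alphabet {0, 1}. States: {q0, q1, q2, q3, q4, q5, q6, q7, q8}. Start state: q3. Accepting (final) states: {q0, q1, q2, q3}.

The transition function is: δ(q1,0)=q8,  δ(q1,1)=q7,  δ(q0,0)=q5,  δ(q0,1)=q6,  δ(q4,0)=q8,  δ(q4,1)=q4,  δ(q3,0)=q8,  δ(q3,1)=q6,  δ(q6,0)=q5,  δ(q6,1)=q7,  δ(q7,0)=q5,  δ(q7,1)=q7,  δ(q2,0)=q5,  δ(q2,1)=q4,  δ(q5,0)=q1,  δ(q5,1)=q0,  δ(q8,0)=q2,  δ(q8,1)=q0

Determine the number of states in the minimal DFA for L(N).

3

Every state is reachable, so we keep all 9.
Start with accepting vs non-accepting: {q0,q1,q2,q3} | {q4,q5,q6,q7,q8}.
Split {q4,q5,q6,q7,q8} by δ(·,0) → {q4,q6,q7} and {q5,q8}.
No further refinement is possible. Final partition (3 blocks): {q0,q1,q2,q3} | {q4,q6,q7} | {q5,q8}.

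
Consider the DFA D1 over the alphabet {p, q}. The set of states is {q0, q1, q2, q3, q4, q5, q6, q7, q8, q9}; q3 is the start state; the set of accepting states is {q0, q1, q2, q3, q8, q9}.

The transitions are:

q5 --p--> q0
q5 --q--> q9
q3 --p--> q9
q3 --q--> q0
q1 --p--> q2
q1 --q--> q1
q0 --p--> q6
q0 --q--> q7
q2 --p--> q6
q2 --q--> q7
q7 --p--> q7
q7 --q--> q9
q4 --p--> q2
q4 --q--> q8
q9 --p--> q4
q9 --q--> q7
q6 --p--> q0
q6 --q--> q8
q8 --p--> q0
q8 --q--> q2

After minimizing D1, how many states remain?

4

Reachable states from the start: {q0,q2,q3,q4,q6,q7,q8,q9}. Unreachable: {q1,q5} — drop them.
P0 = {q0,q2,q3,q8,q9} | {q4,q6,q7}.
On input p, block {q0,q2,q3,q8,q9} splits into {q0,q2,q9} and {q3,q8}.
Refine {q4,q6,q7} on symbol p: members go to different blocks, giving {q4,q6} and {q7}.
The partition is now stable with 4 blocks: {q0,q2,q9} | {q4,q6} | {q3,q8} | {q7}.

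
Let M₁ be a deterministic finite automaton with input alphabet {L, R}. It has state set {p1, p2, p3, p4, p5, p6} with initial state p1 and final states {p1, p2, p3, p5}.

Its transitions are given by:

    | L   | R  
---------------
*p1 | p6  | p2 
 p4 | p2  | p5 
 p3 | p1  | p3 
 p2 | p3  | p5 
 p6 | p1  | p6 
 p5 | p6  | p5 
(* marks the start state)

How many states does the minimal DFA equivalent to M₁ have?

States {p4} cannot be reached from the start state, so discard them.
Start with accepting vs non-accepting: {p1,p2,p3,p5} | {p6}.
Split {p1,p2,p3,p5} by δ(·,L) → {p1,p5} and {p2,p3}.
Split {p1,p5} by δ(·,R) → {p1} and {p5}.
Refine {p2,p3} on symbol L: members go to different blocks, giving {p2} and {p3}.
The partition is now stable with 5 blocks: {p1} | {p6} | {p2} | {p5} | {p3}.

5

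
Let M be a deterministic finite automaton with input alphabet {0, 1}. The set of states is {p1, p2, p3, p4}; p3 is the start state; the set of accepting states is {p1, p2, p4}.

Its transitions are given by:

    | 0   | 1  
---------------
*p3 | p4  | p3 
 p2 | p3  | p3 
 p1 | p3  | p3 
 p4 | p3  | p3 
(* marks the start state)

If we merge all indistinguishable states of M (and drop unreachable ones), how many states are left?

2

First remove the unreachable states {p1,p2}; 2 states remain.
Initial partition by acceptance: {p4} | {p3}.
The partition is now stable with 2 blocks: {p4} | {p3}.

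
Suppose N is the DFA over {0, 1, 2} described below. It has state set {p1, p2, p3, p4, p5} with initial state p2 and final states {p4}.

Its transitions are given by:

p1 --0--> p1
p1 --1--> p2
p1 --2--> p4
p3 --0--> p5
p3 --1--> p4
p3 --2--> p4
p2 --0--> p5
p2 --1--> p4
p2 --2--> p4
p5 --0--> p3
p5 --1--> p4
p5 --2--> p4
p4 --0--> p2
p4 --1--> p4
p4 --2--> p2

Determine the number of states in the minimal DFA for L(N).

2

Reachable states from the start: {p2,p3,p4,p5}. Unreachable: {p1} — drop them.
Initial partition by acceptance: {p4} | {p2,p3,p5}.
Stable partition: {p4} | {p2,p3,p5} — 2 equivalence classes.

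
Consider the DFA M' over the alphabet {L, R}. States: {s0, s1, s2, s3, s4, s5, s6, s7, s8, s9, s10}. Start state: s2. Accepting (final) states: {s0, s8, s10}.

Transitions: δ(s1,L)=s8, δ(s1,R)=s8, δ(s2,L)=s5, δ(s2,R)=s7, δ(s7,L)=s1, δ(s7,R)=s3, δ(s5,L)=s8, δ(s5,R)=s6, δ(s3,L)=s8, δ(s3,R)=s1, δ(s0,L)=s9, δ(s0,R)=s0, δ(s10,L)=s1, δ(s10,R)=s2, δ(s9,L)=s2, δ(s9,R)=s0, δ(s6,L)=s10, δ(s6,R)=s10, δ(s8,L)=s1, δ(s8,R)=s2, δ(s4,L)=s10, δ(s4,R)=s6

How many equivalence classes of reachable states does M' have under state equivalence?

5

States {s0,s4,s9} cannot be reached from the start state, so discard them.
Start with accepting vs non-accepting: {s8,s10} | {s1,s2,s3,s5,s6,s7}.
Refine {s1,s2,s3,s5,s6,s7} on symbol L: members go to different blocks, giving {s1,s3,s5,s6} and {s2,s7}.
Split {s1,s3,s5,s6} by δ(·,R) → {s1,s6} and {s3,s5}.
Split {s2,s7} by δ(·,L) → {s2} and {s7}.
Stable partition: {s8,s10} | {s1,s6} | {s2} | {s3,s5} | {s7} — 5 equivalence classes.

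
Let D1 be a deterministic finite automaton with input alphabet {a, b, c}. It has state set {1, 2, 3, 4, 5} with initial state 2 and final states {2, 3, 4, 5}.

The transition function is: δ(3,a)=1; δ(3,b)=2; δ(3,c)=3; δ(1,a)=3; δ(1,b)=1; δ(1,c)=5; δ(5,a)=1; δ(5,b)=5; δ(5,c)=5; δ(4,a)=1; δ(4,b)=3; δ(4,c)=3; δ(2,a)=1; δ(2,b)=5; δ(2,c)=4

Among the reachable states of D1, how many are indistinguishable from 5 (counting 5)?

All states are reachable from the start state.
Initial partition by acceptance: {2,3,4,5} | {1}.
No further refinement is possible. Final partition (2 blocks): {2,3,4,5} | {1}.
The equivalence class containing 5 is {2,3,4,5}, of size 4.

4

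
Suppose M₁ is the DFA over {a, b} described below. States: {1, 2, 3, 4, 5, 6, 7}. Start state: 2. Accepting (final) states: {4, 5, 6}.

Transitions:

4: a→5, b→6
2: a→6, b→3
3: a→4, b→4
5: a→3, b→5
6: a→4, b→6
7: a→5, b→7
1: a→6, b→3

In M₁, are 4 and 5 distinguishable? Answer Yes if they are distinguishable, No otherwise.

Yes

First remove the unreachable states {1,7}; 5 states remain.
P0 = {4,5,6} | {2,3}.
On input a, block {4,5,6} splits into {4,6} and {5}.
Refine {4,6} on symbol a: members go to different blocks, giving {4} and {6}.
Refine {2,3} on symbol a: members go to different blocks, giving {2} and {3}.
No further refinement is possible. Final partition (5 blocks): {4} | {2} | {5} | {6} | {3}.
4 and 5 end up in different blocks, so they are distinguishable. For instance, the string 'a' is accepted from only 4.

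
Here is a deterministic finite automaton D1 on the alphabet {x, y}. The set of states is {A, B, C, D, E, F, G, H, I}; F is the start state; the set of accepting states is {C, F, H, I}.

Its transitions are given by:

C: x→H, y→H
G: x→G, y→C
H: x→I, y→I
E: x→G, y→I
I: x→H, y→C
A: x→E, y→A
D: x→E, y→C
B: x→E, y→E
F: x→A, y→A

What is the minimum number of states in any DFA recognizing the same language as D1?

4

First remove the unreachable states {B,D}; 7 states remain.
Start with accepting vs non-accepting: {C,F,H,I} | {A,E,G}.
Split {C,F,H,I} by δ(·,x) → {C,H,I} and {F}.
Split {A,E,G} by δ(·,y) → {E,G} and {A}.
Stable partition: {C,H,I} | {E,G} | {F} | {A} — 4 equivalence classes.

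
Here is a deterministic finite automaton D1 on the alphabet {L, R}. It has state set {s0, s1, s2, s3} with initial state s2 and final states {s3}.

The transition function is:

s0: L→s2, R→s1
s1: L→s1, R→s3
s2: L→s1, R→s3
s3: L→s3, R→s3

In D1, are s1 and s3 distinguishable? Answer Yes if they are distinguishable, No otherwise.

States {s0} cannot be reached from the start state, so discard them.
Start with accepting vs non-accepting: {s3} | {s1,s2}.
No further refinement is possible. Final partition (2 blocks): {s3} | {s1,s2}.
s1 and s3 end up in different blocks, so they are distinguishable. For instance, the string 'ε' is accepted from only s3.

Yes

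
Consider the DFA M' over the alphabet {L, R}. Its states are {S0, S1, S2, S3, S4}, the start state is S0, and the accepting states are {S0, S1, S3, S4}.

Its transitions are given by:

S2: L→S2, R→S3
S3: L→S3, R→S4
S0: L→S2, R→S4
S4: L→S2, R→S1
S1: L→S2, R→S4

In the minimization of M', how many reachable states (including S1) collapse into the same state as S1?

3

Initial partition by acceptance: {S0,S1,S3,S4} | {S2}.
Split {S0,S1,S3,S4} by δ(·,L) → {S0,S1,S4} and {S3}.
The partition is now stable with 3 blocks: {S0,S1,S4} | {S2} | {S3}.
The equivalence class containing S1 is {S0,S1,S4}, of size 3.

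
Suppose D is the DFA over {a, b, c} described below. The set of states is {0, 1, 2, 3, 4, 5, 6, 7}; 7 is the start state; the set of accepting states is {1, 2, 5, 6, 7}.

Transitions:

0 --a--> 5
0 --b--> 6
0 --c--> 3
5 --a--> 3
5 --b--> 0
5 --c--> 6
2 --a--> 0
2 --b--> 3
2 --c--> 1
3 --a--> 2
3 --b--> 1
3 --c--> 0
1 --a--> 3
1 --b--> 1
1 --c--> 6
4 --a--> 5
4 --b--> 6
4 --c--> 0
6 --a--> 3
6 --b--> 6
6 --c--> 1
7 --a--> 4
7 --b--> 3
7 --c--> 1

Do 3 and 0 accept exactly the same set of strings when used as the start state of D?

All states are reachable from the start state.
P0 = {1,2,5,6,7} | {0,3,4}.
On input b, block {1,2,5,6,7} splits into {2,5,7} and {1,6}.
No further refinement is possible. Final partition (3 blocks): {2,5,7} | {0,3,4} | {1,6}.
3 and 0 lie in the same block of the stable partition, so they are equivalent — no string distinguishes them.

Yes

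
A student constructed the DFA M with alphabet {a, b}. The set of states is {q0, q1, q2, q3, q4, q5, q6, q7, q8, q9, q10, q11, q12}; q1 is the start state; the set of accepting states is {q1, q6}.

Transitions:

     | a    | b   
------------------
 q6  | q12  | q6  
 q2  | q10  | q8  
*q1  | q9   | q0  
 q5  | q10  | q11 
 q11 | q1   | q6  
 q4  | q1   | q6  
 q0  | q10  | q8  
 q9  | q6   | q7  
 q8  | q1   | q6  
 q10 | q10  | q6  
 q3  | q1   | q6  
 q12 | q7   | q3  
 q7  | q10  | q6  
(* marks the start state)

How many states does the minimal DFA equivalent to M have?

Reachable states from the start: {q0,q1,q3,q6,q7,q8,q9,q10,q12}. Unreachable: {q2,q4,q5,q11} — drop them.
Initial partition by acceptance: {q1,q6} | {q0,q3,q7,q8,q9,q10,q12}.
Split {q1,q6} by δ(·,b) → {q1} and {q6}.
Split {q0,q3,q7,q8,q9,q10,q12} by δ(·,a) → {q0,q7,q10,q12} and {q3,q8} and {q9}.
On input b, block {q0,q7,q10,q12} splits into {q0,q12} and {q7,q10}.
Stable partition: {q1} | {q0,q12} | {q6} | {q3,q8} | {q9} | {q7,q10} — 6 equivalence classes.

6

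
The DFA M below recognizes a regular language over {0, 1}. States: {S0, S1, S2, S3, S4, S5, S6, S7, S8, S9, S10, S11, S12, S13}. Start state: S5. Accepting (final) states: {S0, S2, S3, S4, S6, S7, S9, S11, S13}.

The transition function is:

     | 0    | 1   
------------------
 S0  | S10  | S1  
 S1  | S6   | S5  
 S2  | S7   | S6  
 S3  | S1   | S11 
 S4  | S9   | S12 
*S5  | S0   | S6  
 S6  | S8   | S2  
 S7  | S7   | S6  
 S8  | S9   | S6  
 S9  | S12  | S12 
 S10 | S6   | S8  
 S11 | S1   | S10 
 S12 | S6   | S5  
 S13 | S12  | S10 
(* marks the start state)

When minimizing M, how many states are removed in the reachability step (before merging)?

4

BFS from S5 reaches {S0, S1, S2, S5, S6, S7, S8, S9, S10, S12}; the 4 state(s) S3, S4, S11, S13 are never visited.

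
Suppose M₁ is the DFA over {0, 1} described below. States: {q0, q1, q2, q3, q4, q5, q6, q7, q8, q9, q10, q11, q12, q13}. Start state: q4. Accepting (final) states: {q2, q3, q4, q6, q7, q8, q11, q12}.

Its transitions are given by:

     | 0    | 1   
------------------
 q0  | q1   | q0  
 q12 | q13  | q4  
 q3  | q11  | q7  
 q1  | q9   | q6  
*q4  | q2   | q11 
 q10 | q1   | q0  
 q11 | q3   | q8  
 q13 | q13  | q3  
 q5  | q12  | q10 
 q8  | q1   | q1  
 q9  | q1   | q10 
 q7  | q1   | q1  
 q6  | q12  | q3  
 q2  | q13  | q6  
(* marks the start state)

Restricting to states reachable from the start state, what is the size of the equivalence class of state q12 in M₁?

2

Reachable states from the start: {q0,q1,q2,q3,q4,q6,q7,q8,q9,q10,q11,q12,q13}. Unreachable: {q5} — drop them.
P0 = {q2,q3,q4,q6,q7,q8,q11,q12} | {q0,q1,q9,q10,q13}.
Split {q2,q3,q4,q6,q7,q8,q11,q12} by δ(·,0) → {q2,q7,q8,q12} and {q3,q4,q6,q11}.
Refine {q2,q7,q8,q12} on symbol 1: members go to different blocks, giving {q2,q12} and {q7,q8}.
Split {q0,q1,q9,q10,q13} by δ(·,1) → {q0,q9,q10} and {q1,q13}.
Refine {q3,q4,q6,q11} on symbol 0: members go to different blocks, giving {q3,q11} and {q4,q6}.
Refine {q1,q13} on symbol 0: members go to different blocks, giving {q1} and {q13}.
Stable partition: {q2,q12} | {q0,q9,q10} | {q3,q11} | {q7,q8} | {q1} | {q4,q6} | {q13} — 7 equivalence classes.
State q12 belongs to the block {q2,q12}, which has 2 states.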